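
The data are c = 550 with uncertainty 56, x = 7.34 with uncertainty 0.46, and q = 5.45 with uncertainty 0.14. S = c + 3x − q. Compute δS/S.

0.0989

Absolute uncertainties add in quadrature for a linear combination:
  (δc)² = 3140;  (3·δx)² = 1.90;  (δq)² = 0.0196
δS = √(3140) = 56.0
S = 567, so δS/S = 56.0/567 = 0.0989.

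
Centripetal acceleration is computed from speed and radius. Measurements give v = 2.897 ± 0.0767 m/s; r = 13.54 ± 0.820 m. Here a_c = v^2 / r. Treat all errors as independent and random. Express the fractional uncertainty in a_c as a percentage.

8.04%

Relative error in a monomial: (δa_c/a_c)² = Σ (nᵢ · δxᵢ/xᵢ)².
  (2·δv/v)² = (2×0.0265)² = 0.00280;  (-1·δr/r)² = (-1×0.0606)² = 0.00367
δa_c/a_c = √(0.00647) = 0.0804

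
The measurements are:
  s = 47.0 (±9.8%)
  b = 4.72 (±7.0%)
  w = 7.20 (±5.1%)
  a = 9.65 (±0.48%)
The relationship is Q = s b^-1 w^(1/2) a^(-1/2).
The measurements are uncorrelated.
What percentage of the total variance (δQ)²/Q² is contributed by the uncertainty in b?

32.3%

(δQ/Q)² = (1·δs/s)² + (-1·δb/b)² + (½·δw/w)² + (−½·δa/a)²
  s term: (1×0.0980)² = 0.00960
  b term: (-1×0.0700)² = 0.00490
  w term: (0.5×0.0510)² = 0.000650
  a term: (-0.5×0.00480)² = 5.76e-06
Total = 0.0152. Share from b = 0.00490/0.0152 = 0.323.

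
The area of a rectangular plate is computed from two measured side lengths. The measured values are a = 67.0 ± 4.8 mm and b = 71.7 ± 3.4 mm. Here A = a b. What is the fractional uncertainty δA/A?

Products/powers → add relative errors in quadrature, weighted by exponent:
  (1·δa/a)² = (1×0.0716)² = 0.00513;  (1·δb/b)² = (1×0.0474)² = 0.00225
δA/A = √(0.00738) = 0.0859

0.0859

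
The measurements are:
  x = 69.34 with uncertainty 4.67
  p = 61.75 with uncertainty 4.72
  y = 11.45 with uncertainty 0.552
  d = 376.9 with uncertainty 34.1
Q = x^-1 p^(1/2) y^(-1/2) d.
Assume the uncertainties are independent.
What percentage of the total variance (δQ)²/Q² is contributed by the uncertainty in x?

30.7%

(δQ/Q)² = (-1·δx/x)² + (½·δp/p)² + (−½·δy/y)² + (1·δd/d)²
  x term: (-1×0.0673)² = 0.00454
  p term: (0.5×0.0764)² = 0.00146
  y term: (-0.5×0.0482)² = 0.000581
  d term: (1×0.0905)² = 0.00819
Total = 0.0148. Share from x = 0.00454/0.0148 = 0.307.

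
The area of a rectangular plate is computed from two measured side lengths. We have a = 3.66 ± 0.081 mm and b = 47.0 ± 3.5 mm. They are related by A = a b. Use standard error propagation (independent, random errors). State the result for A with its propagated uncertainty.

Since A is a product/quotient, work with relative uncertainties:
  (1·δa/a)² = (1×0.0221)² = 0.000490;  (1·δb/b)² = (1×0.0745)² = 0.00555
δA/A = √(0.00604) = 0.0777
A = 172 mm^2, so δA = 0.0777 × 172 = 13.4 mm^2.

172 ± 13.4 mm^2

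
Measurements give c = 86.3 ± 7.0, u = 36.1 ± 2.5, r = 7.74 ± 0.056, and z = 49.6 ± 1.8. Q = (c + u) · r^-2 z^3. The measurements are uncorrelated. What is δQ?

Let w = c + u = 122. δw = √(δc² + δu²) = √(49.0 + 6.25) = 7.43, so δw/w = 0.0607.
Q is then a monomial in w, r, z:
δQ/Q = √((δw/w)² + (-2·δr/r)² + (3·δz/z)²) = √(0.00369 + 0.000209 + 0.0119) = 0.125
Q = 2.49e+05, so δQ = 0.125 × 2.49e+05 = 31300.

31300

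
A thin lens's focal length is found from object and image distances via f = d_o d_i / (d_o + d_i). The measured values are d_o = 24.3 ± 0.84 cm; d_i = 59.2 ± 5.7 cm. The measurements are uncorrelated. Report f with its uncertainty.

17.2 ± 0.641 cm

∂f/∂d_o = (d_i/(d_o+d_i))² = 0.503;  ∂f/∂d_i = (d_o/(d_o+d_i))² = 0.0847
δf = √((∂f/∂d_o · δd_o)² + (∂f/∂d_i · δd_i)²) = √(0.178 + 0.233) = 0.641 cm
f = 17.2 cm.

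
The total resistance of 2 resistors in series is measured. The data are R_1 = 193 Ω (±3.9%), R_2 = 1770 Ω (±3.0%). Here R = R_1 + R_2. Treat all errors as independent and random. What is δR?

Absolute uncertainties add in quadrature for a linear combination:
  (δR_1)² = 56.7;  (δR_2)² = 2820
δR = √(2880) = 53.6 Ω

53.6 Ω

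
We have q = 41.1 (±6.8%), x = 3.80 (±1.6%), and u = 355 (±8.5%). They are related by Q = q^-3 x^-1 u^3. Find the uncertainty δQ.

For a monomial Q ∝ q^-3, x^-1, u^3, fractional errors add in quadrature:
  (-3·δq/q)² = (-3×0.0680)² = 0.0416;  (-1·δx/x)² = (-1×0.0160)² = 0.000256;  (3·δu/u)² = (3×0.0850)² = 0.0650
δQ/Q = √(0.107) = 0.327
Q = 170, so δQ = 0.327 × 170 = 55.4.

55.4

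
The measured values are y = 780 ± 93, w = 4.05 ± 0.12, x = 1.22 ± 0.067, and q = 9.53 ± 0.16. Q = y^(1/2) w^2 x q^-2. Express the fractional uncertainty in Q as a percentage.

Products/powers → add relative errors in quadrature, weighted by exponent:
  (½·δy/y)² = (0.5×0.119)² = 0.00355;  (2·δw/w)² = (2×0.0296)² = 0.00351;  (1·δx/x)² = (1×0.0549)² = 0.00302;  (-2·δq/q)² = (-2×0.0168)² = 0.00113
δQ/Q = √(0.0112) = 0.106

10.6%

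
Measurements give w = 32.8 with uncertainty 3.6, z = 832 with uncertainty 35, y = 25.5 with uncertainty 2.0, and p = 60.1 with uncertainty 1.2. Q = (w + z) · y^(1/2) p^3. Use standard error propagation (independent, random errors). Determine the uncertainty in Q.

Let u = w + z = 865. δu = √(δw² + δz²) = √(13.0 + 1220) = 35.2, so δu/u = 0.0407.
Q is then a monomial in u, y, p:
δQ/Q = √((δu/u)² + (½·δy/y)² + (3·δp/p)²) = √(0.00166 + 0.00154 + 0.00359) = 0.0823
Q = 9.48e+08, so δQ = 0.0823 × 9.48e+08 = 7.81e+07.

7.81e+07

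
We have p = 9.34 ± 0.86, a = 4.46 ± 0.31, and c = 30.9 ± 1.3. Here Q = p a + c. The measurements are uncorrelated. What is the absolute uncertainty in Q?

4.98

Let w = p·a = 41.7. δw/w = √((1·δp/p)² + (1·δa/a)²) = √(0.00848 + 0.00483) = 0.115, so δw = 4.81.
Q = w + c: δQ = √(δw² + δc²) = √(23.1 + 1.69) = 4.98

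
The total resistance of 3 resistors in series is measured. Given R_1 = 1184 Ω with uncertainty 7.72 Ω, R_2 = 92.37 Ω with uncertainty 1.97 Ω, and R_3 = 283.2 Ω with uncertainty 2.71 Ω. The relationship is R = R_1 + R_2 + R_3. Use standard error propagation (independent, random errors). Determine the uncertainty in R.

Each term contributes (cᵢ δxᵢ)² to (δR)²:
  (δR_1)² = 59.6;  (δR_2)² = 3.88;  (δR_3)² = 7.34
δR = √(70.8) = 8.42 Ω

8.42 Ω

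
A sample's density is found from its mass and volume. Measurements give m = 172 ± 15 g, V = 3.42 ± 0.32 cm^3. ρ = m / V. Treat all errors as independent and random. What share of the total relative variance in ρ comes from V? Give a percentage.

(δρ/ρ)² = (1·δm/m)² + (-1·δV/V)²
  m term: (1×0.0872)² = 0.00761
  V term: (-1×0.0936)² = 0.00875
Total = 0.0164. Share from V = 0.00875/0.0164 = 0.535.

53.5%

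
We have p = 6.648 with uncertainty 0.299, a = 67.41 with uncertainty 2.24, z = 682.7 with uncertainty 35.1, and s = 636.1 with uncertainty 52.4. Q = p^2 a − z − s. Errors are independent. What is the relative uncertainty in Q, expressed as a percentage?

17.6%

Let w = p^2·a = 2979. δw/w = √((2·δp/p)² + (1·δa/a)²) = √(0.00809 + 0.00110) = 0.0959, so δw = 286.
Q = w − z − s: δQ = √(δw² + δz² + δs²) = √(81600 + 1230 + 2750) = 293
Q = 1660, so δQ/Q = 293/1660 = 0.176.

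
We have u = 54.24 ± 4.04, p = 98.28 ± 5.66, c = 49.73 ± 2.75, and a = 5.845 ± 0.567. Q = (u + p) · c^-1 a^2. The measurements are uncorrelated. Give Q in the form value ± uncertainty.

104.8 ± 21.7

Let w = u + p = 152.5. δw = √(δu² + δp²) = √(16.3 + 32.0) = 6.95, so δw/w = 0.0456.
Q is then a monomial in w, c, a:
δQ/Q = √((δw/w)² + (-1·δc/c)² + (2·δa/a)²) = √(0.00208 + 0.00306 + 0.0376) = 0.207
Q = 104.8, so δQ = 0.207 × 104.8 = 21.7.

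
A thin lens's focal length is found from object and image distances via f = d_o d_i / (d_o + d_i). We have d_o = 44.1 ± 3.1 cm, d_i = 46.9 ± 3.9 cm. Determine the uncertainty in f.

∂f/∂d_o = (d_i/(d_o+d_i))² = 0.266;  ∂f/∂d_i = (d_o/(d_o+d_i))² = 0.235
δf = √((∂f/∂d_o · δd_o)² + (∂f/∂d_i · δd_i)²) = √(0.678 + 0.839) = 1.23 cm

1.23 cm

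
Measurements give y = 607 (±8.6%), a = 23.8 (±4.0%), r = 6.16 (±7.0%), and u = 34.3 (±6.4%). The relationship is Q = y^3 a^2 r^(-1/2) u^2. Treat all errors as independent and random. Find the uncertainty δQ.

For a monomial Q ∝ y^3, a^2, r^(-1/2), u^2, fractional errors add in quadrature:
  (3·δy/y)² = (3×0.0860)² = 0.0666;  (2·δa/a)² = (2×0.0400)² = 0.00640;  (−½·δr/r)² = (-0.5×0.0700)² = 0.00123;  (2·δu/u)² = (2×0.0640)² = 0.0164
δQ/Q = √(0.0906) = 0.301
Q = 6.01e+13, so δQ = 0.301 × 6.01e+13 = 1.81e+13.

1.81e+13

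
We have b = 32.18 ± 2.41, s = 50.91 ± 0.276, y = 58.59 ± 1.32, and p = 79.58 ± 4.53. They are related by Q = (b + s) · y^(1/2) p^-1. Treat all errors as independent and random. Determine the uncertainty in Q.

Let u = b + s = 83.09. δu = √(δb² + δs²) = √(5.81 + 0.0762) = 2.43, so δu/u = 0.0292.
Q is then a monomial in u, y, p:
δQ/Q = √((δu/u)² + (½·δy/y)² + (-1·δp/p)²) = √(0.000852 + 0.000127 + 0.00324) = 0.0650
Q = 7.992, so δQ = 0.0650 × 7.992 = 0.519.

0.519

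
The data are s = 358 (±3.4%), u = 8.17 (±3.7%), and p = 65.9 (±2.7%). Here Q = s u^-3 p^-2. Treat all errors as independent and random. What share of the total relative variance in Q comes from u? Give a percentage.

(δQ/Q)² = (1·δs/s)² + (-3·δu/u)² + (-2·δp/p)²
  s term: (1×0.0340)² = 0.00116
  u term: (-3×0.0370)² = 0.0123
  p term: (-2×0.0270)² = 0.00292
Total = 0.0164. Share from u = 0.0123/0.0164 = 0.752.

75.2%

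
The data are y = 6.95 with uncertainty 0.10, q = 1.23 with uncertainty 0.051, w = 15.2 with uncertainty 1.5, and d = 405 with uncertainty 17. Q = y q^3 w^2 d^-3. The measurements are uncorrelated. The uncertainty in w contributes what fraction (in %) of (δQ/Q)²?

55.3%

(δQ/Q)² = (1·δy/y)² + (3·δq/q)² + (2·δw/w)² + (-3·δd/d)²
  y term: (1×0.0144)² = 0.000207
  q term: (3×0.0415)² = 0.0155
  w term: (2×0.0987)² = 0.0390
  d term: (-3×0.0420)² = 0.0159
Total = 0.0705. Share from w = 0.0390/0.0705 = 0.553.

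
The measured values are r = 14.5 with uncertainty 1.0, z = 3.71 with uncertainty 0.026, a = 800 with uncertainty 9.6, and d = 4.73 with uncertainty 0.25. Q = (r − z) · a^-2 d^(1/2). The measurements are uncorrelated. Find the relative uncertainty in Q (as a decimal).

0.0993

Let u = r − z = 10.8. δu = √(δr² + δz²) = √(1.00 + 0.000676) = 1.00, so δu/u = 0.0927.
Q is then a monomial in u, a, d:
δQ/Q = √((δu/u)² + (-2·δa/a)² + (½·δd/d)²) = √(0.00860 + 0.000576 + 0.000698) = 0.0993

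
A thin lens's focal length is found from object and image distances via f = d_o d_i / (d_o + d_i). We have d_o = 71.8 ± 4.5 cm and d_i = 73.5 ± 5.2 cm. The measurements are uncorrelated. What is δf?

1.71 cm

∂f/∂d_o = (d_i/(d_o+d_i))² = 0.256;  ∂f/∂d_i = (d_o/(d_o+d_i))² = 0.244
δf = √((∂f/∂d_o · δd_o)² + (∂f/∂d_i · δd_i)²) = √(1.33 + 1.61) = 1.71 cm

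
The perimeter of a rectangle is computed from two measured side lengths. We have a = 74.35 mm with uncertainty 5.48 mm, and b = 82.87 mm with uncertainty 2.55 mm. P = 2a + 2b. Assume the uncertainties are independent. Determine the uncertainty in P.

For a sum/difference, combine absolute errors in quadrature:
  (2·δa)² = 120;  (2·δb)² = 26.0
δP = √(146) = 12.1 mm

12.1 mm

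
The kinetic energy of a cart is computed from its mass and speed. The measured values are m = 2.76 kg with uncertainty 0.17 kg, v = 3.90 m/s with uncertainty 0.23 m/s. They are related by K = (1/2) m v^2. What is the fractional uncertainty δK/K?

Since K is a product/quotient, work with relative uncertainties:
  (1·δm/m)² = (1×0.0616)² = 0.00379;  (2·δv/v)² = (2×0.0590)² = 0.0139
δK/K = √(0.0177) = 0.133

0.133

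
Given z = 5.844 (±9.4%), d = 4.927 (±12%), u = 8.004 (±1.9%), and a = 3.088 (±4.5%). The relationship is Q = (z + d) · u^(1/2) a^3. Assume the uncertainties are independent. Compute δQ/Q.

0.155

Let w = z + d = 10.77. δw = √(δz² + δd²) = √(0.302 + 0.350) = 0.807, so δw/w = 0.0749.
Q is then a monomial in w, u, a:
δQ/Q = √((δw/w)² + (½·δu/u)² + (3·δa/a)²) = √(0.00561 + 9.02e-05 + 0.0182) = 0.155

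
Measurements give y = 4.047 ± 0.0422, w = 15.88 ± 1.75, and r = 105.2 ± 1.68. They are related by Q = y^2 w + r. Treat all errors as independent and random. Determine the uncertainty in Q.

Let p = y^2·w = 260.1. δp/p = √((2·δy/y)² + (1·δw/w)²) = √(0.000435 + 0.0121) = 0.112, so δp = 29.2.
Q = p + r: δQ = √(δp² + δr²) = √(851 + 2.82) = 29.2

29.2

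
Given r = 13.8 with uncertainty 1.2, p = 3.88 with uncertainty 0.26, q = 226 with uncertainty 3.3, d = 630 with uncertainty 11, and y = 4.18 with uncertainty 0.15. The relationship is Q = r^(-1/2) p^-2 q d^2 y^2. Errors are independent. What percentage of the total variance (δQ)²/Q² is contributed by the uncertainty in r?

7.15%

(δQ/Q)² = (−½·δr/r)² + (-2·δp/p)² + (1·δq/q)² + (2·δd/d)² + (2·δy/y)²
  r term: (-0.5×0.0870)² = 0.00189
  p term: (-2×0.0670)² = 0.0180
  q term: (1×0.0146)² = 0.000213
  d term: (2×0.0175)² = 0.00122
  y term: (2×0.0359)² = 0.00515
Total = 0.0264. Share from r = 0.00189/0.0264 = 0.0715.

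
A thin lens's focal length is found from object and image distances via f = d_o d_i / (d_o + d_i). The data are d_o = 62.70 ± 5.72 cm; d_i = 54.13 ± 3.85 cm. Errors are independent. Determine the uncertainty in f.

∂f/∂d_o = (d_i/(d_o+d_i))² = 0.215;  ∂f/∂d_i = (d_o/(d_o+d_i))² = 0.288
δf = √((∂f/∂d_o · δd_o)² + (∂f/∂d_i · δd_i)²) = √(1.51 + 1.23) = 1.65 cm

1.65 cm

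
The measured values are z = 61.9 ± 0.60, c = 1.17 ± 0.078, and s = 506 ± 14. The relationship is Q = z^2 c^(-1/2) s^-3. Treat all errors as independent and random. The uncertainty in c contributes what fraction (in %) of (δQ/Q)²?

(δQ/Q)² = (2·δz/z)² + (−½·δc/c)² + (-3·δs/s)²
  z term: (2×0.00969)² = 0.000376
  c term: (-0.5×0.0667)² = 0.00111
  s term: (-3×0.0277)² = 0.00689
Total = 0.00838. Share from c = 0.00111/0.00838 = 0.133.

13.3%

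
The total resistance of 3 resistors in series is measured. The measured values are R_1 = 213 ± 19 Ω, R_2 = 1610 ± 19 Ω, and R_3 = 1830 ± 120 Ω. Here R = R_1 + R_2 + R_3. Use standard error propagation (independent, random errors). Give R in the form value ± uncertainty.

Sums and differences: (δR)² = Σ (cᵢ δxᵢ)².
  (δR_1)² = 361;  (δR_2)² = 361;  (δR_3)² = 14400
δR = √(15100) = 123 Ω
R = 3650 Ω.

3650 ± 123 Ω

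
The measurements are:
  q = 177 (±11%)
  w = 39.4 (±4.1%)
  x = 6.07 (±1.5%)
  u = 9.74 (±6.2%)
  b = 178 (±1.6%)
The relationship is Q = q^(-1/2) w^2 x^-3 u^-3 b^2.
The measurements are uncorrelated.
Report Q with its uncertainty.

17.9 ± 3.89

Products/powers → add relative errors in quadrature, weighted by exponent:
  (−½·δq/q)² = (-0.5×0.110)² = 0.00302;  (2·δw/w)² = (2×0.0410)² = 0.00672;  (-3·δx/x)² = (-3×0.0150)² = 0.00202;  (-3·δu/u)² = (-3×0.0620)² = 0.0346;  (2·δb/b)² = (2×0.0160)² = 0.00102
δQ/Q = √(0.0474) = 0.218
Q = 17.9, so δQ = 0.218 × 17.9 = 3.89.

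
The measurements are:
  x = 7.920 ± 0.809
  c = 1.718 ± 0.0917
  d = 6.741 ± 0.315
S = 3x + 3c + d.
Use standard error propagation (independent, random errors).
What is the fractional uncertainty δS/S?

Absolute uncertainties add in quadrature for a linear combination:
  (3·δx)² = 5.89;  (3·δc)² = 0.0757;  (δd)² = 0.0992
δS = √(6.07) = 2.46
S = 35.66, so δS/S = 2.46/35.66 = 0.0691.

0.0691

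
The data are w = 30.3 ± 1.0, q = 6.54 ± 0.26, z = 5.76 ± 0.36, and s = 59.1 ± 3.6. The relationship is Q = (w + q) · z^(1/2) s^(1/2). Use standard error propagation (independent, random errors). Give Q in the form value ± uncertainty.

680 ± 35.3

Let u = w + q = 36.8. δu = √(δw² + δq²) = √(1.00 + 0.0676) = 1.03, so δu/u = 0.0280.
Q is then a monomial in u, z, s:
δQ/Q = √((δu/u)² + (½·δz/z)² + (½·δs/s)²) = √(0.000787 + 0.000977 + 0.000928) = 0.0519
Q = 680, so δQ = 0.0519 × 680 = 35.3.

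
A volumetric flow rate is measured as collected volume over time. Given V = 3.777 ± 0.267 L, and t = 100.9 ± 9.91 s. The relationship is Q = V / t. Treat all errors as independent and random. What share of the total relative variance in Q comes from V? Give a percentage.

(δQ/Q)² = (1·δV/V)² + (-1·δt/t)²
  V term: (1×0.0707)² = 0.00500
  t term: (-1×0.0982)² = 0.00965
Total = 0.0146. Share from V = 0.00500/0.0146 = 0.341.

34.1%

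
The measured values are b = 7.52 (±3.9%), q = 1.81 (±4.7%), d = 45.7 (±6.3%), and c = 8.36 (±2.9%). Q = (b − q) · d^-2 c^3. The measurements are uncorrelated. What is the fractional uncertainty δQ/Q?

0.162

Let u = b − q = 5.71. δu = √(δb² + δq²) = √(0.0860 + 0.00724) = 0.305, so δu/u = 0.0535.
Q is then a monomial in u, d, c:
δQ/Q = √((δu/u)² + (-2·δd/d)² + (3·δc/c)²) = √(0.00286 + 0.0159 + 0.00757) = 0.162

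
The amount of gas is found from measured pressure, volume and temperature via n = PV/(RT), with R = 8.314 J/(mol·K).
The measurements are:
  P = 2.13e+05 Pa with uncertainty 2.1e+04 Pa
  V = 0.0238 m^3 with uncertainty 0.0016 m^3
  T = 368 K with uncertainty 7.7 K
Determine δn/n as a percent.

Relative error in a monomial: (δn/n)² = Σ (nᵢ · δxᵢ/xᵢ)².
  (1·δP/P)² = (1×0.0986)² = 0.00972;  (1·δV/V)² = (1×0.0672)² = 0.00452;  (-1·δT/T)² = (-1×0.0209)² = 0.000438
δn/n = √(0.0147) = 0.121

12.1%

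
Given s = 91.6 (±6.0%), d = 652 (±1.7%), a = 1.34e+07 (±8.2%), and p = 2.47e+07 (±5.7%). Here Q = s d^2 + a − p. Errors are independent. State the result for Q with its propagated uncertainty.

(2.76 ± 0.323) × 10^7

Let w = s·d^2 = 3.89e+07. δw/w = √((1·δs/s)² + (2·δd/d)²) = √(0.00360 + 0.00116) = 0.0690, so δw = 2.69e+06.
Q = w + a − p: δQ = √(δw² + δa² + δp²) = √(7.21e+12 + 1.21e+12 + 1.98e+12) = 3.23e+06
Q = 2.76e+07.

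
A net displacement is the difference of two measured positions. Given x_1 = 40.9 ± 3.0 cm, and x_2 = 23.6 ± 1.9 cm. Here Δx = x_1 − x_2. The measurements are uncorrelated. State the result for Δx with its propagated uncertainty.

Absolute uncertainties add in quadrature for a linear combination:
  (δx_1)² = 9.00;  (δx_2)² = 3.61
δΔx = √(12.6) = 3.55 cm
Δx = 17.3 cm.

17.3 ± 3.55 cm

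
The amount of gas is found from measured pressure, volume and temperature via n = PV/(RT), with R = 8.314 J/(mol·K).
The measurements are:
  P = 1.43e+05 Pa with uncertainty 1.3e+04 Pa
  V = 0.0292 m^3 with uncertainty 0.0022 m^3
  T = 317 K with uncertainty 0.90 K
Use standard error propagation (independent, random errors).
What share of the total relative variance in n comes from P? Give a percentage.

(δn/n)² = (1·δP/P)² + (1·δV/V)² + (-1·δT/T)²
  P term: (1×0.0909)² = 0.00826
  V term: (1×0.0753)² = 0.00568
  T term: (-1×0.00284)² = 8.06e-06
Total = 0.0139. Share from P = 0.00826/0.0139 = 0.592.

59.2%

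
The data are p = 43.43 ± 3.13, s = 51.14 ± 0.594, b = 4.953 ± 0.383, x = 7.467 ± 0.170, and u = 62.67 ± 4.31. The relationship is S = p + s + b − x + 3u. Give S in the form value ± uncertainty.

280.1 ± 13.3

For a sum/difference, combine absolute errors in quadrature:
  (δp)² = 9.80;  (δs)² = 0.353;  (δb)² = 0.147;  (δx)² = 0.0289;  (3·δu)² = 167
δS = √(178) = 13.3
S = 280.1.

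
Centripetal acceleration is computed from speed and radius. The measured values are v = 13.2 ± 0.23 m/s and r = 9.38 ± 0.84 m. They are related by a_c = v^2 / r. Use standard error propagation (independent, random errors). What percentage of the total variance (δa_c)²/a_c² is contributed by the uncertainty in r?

86.8%

(δa_c/a_c)² = (2·δv/v)² + (-1·δr/r)²
  v term: (2×0.0174)² = 0.00121
  r term: (-1×0.0896)² = 0.00802
Total = 0.00923. Share from r = 0.00802/0.00923 = 0.868.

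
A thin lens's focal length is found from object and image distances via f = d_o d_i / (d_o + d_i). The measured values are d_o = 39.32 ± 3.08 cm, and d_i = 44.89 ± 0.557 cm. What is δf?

∂f/∂d_o = (d_i/(d_o+d_i))² = 0.284;  ∂f/∂d_i = (d_o/(d_o+d_i))² = 0.218
δf = √((∂f/∂d_o · δd_o)² + (∂f/∂d_i · δd_i)²) = √(0.766 + 0.0147) = 0.884 cm

0.884 cm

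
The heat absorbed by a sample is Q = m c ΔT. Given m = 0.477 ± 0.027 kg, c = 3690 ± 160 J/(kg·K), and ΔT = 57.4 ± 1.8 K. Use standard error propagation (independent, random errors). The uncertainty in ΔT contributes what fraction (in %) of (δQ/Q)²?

(δQ/Q)² = (1·δm/m)² + (1·δc/c)² + (1·δΔT/ΔT)²
  m term: (1×0.0566)² = 0.00320
  c term: (1×0.0434)² = 0.00188
  ΔT term: (1×0.0314)² = 0.000983
Total = 0.00607. Share from ΔT = 0.000983/0.00607 = 0.162.

16.2%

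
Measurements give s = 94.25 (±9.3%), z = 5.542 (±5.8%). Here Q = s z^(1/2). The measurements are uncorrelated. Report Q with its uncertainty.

221.9 ± 21.6

Since Q is a product/quotient, work with relative uncertainties:
  (1·δs/s)² = (1×0.0930)² = 0.00865;  (½·δz/z)² = (0.5×0.0580)² = 0.000841
δQ/Q = √(0.00949) = 0.0974
Q = 221.9, so δQ = 0.0974 × 221.9 = 21.6.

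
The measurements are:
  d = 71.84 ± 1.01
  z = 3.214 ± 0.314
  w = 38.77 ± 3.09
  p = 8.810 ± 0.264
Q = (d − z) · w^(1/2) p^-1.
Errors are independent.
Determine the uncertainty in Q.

2.53

Let u = d − z = 68.63. δu = √(δd² + δz²) = √(1.02 + 0.0986) = 1.06, so δu/u = 0.0154.
Q is then a monomial in u, w, p:
δQ/Q = √((δu/u)² + (½·δw/w)² + (-1·δp/p)²) = √(0.000238 + 0.00159 + 0.000898) = 0.0522
Q = 48.50, so δQ = 0.0522 × 48.50 = 2.53.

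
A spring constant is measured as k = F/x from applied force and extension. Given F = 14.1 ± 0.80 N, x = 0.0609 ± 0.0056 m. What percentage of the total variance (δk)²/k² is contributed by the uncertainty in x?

(δk/k)² = (1·δF/F)² + (-1·δx/x)²
  F term: (1×0.0567)² = 0.00322
  x term: (-1×0.0920)² = 0.00846
Total = 0.0117. Share from x = 0.00846/0.0117 = 0.724.

72.4%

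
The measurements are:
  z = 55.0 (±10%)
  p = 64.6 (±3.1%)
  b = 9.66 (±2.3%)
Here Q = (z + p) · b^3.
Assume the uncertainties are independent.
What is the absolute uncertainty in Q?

9120

Let u = z + p = 120. δu = √(δz² + δp²) = √(30.2 + 4.01) = 5.85, so δu/u = 0.0489.
Q is then a monomial in u, b:
δQ/Q = √((δu/u)² + (3·δb/b)²) = √(0.00240 + 0.00476) = 0.0846
Q = 1.08e+05, so δQ = 0.0846 × 1.08e+05 = 9120.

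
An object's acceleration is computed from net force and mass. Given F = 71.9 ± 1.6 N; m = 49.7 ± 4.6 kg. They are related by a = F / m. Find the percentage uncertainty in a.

9.52%

Relative error in a monomial: (δa/a)² = Σ (nᵢ · δxᵢ/xᵢ)².
  (1·δF/F)² = (1×0.0223)² = 0.000495;  (-1·δm/m)² = (-1×0.0926)² = 0.00857
δa/a = √(0.00906) = 0.0952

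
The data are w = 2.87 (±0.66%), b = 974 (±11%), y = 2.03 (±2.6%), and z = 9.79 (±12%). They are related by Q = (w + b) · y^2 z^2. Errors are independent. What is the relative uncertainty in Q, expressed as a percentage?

Let u = w + b = 977. δu = √(δw² + δb²) = √(0.000359 + 11500) = 107, so δu/u = 0.110.
Q is then a monomial in u, y, z:
δQ/Q = √((δu/u)² + (2·δy/y)² + (2·δz/z)²) = √(0.0120 + 0.00270 + 0.0576) = 0.269

26.9%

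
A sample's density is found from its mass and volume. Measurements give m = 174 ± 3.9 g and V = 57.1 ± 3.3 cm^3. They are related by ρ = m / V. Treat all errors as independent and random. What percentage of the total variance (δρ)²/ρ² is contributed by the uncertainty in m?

(δρ/ρ)² = (1·δm/m)² + (-1·δV/V)²
  m term: (1×0.0224)² = 0.000502
  V term: (-1×0.0578)² = 0.00334
Total = 0.00384. Share from m = 0.000502/0.00384 = 0.131.

13.1%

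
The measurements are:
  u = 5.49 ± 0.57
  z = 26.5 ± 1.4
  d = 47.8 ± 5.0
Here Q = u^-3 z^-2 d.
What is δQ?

Products/powers → add relative errors in quadrature, weighted by exponent:
  (-3·δu/u)² = (-3×0.104)² = 0.0970;  (-2·δz/z)² = (-2×0.0528)² = 0.0112;  (1·δd/d)² = (1×0.105)² = 0.0109
δQ/Q = √(0.119) = 0.345
Q = 0.000411, so δQ = 0.345 × 0.000411 = 0.000142.

0.000142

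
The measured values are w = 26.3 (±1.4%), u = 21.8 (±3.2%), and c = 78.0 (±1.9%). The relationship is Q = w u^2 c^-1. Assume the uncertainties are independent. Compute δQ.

10.9

For a monomial Q ∝ w, u^2, c^-1, fractional errors add in quadrature:
  (1·δw/w)² = (1×0.0140)² = 0.000196;  (2·δu/u)² = (2×0.0320)² = 0.00410;  (-1·δc/c)² = (-1×0.0190)² = 0.000361
δQ/Q = √(0.00465) = 0.0682
Q = 160, so δQ = 0.0682 × 160 = 10.9.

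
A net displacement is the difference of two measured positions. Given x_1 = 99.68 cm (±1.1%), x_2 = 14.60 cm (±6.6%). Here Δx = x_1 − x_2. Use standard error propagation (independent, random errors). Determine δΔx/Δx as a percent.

Each term contributes (cᵢ δxᵢ)² to (δΔx)²:
  (δx_1)² = 1.20;  (δx_2)² = 0.929
δΔx = √(2.13) = 1.46 cm
Δx = 85.08 cm, so δΔx/Δx = 1.46/85.08 = 0.0172.

1.72%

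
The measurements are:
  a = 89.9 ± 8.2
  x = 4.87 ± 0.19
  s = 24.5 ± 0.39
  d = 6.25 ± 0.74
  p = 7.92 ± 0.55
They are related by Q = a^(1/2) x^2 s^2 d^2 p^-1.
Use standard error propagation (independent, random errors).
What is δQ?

1.76e+05

Products/powers → add relative errors in quadrature, weighted by exponent:
  (½·δa/a)² = (0.5×0.0912)² = 0.00208;  (2·δx/x)² = (2×0.0390)² = 0.00609;  (2·δs/s)² = (2×0.0159)² = 0.00101;  (2·δd/d)² = (2×0.118)² = 0.0561;  (-1·δp/p)² = (-1×0.0694)² = 0.00482
δQ/Q = √(0.0701) = 0.265
Q = 6.66e+05, so δQ = 0.265 × 6.66e+05 = 1.76e+05.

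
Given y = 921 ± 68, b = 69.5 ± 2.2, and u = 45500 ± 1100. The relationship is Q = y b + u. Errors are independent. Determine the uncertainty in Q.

5260

Let p = y·b = 64000. δp/p = √((1·δy/y)² + (1·δb/b)²) = √(0.00545 + 0.00100) = 0.0803, so δp = 5140.
Q = p + u: δQ = √(δp² + δu²) = √(2.64e+07 + 1.21e+06) = 5260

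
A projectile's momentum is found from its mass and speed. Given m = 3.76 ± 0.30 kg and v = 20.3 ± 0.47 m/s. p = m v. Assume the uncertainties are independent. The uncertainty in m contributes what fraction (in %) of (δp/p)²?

(δp/p)² = (1·δm/m)² + (1·δv/v)²
  m term: (1×0.0798)² = 0.00637
  v term: (1×0.0232)² = 0.000536
Total = 0.00690. Share from m = 0.00637/0.00690 = 0.922.

92.2%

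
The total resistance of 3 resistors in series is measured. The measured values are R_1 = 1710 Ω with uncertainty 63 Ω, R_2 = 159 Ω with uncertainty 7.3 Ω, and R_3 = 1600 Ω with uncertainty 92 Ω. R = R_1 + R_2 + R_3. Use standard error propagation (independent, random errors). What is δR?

Sums and differences: (δR)² = Σ (cᵢ δxᵢ)².
  (δR_1)² = 3970;  (δR_2)² = 53.3;  (δR_3)² = 8460
δR = √(12500) = 112 Ω

112 Ω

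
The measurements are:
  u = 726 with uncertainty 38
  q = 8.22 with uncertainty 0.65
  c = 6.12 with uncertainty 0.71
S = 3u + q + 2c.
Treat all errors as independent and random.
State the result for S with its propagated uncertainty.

2200 ± 114

For a sum/difference, combine absolute errors in quadrature:
  (3·δu)² = 13000;  (δq)² = 0.423;  (2·δc)² = 2.02
δS = √(13000) = 114
S = 2200.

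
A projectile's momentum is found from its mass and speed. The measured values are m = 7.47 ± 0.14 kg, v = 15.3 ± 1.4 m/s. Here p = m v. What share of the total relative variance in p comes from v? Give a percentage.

96.0%

(δp/p)² = (1·δm/m)² + (1·δv/v)²
  m term: (1×0.0187)² = 0.000351
  v term: (1×0.0915)² = 0.00837
Total = 0.00872. Share from v = 0.00837/0.00872 = 0.960.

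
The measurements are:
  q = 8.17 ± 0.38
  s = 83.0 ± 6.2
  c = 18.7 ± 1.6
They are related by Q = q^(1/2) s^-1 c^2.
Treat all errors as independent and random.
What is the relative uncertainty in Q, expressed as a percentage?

For a monomial Q ∝ q^(1/2), s^-1, c^2, fractional errors add in quadrature:
  (½·δq/q)² = (0.5×0.0465)² = 0.000541;  (-1·δs/s)² = (-1×0.0747)² = 0.00558;  (2·δc/c)² = (2×0.0856)² = 0.0293
δQ/Q = √(0.0354) = 0.188

18.8%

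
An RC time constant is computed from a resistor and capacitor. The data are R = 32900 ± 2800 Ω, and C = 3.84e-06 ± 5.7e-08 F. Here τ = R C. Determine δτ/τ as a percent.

8.64%

For a monomial τ ∝ R, C, fractional errors add in quadrature:
  (1·δR/R)² = (1×0.0851)² = 0.00724;  (1·δC/C)² = (1×0.0148)² = 0.000220
δτ/τ = √(0.00746) = 0.0864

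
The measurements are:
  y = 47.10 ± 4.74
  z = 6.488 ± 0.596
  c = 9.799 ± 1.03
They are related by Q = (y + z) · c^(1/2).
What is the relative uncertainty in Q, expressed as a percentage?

10.3%

Let u = y + z = 53.59. δu = √(δy² + δz²) = √(22.5 + 0.355) = 4.78, so δu/u = 0.0891.
Q is then a monomial in u, c:
δQ/Q = √((δu/u)² + (½·δc/c)²) = √(0.00795 + 0.00276) = 0.103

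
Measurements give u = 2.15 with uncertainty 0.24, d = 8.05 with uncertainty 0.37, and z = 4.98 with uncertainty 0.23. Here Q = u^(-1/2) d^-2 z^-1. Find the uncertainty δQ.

Q is a product of powers, so relative uncertainties combine in quadrature:
  (−½·δu/u)² = (-0.5×0.112)² = 0.00312;  (-2·δd/d)² = (-2×0.0460)² = 0.00845;  (-1·δz/z)² = (-1×0.0462)² = 0.00213
δQ/Q = √(0.0137) = 0.117
Q = 0.00211, so δQ = 0.117 × 0.00211 = 0.000247.

0.000247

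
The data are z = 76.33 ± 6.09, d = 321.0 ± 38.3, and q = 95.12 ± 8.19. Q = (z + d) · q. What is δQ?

Let u = z + d = 397.3. δu = √(δz² + δd²) = √(37.1 + 1470) = 38.8, so δu/u = 0.0976.
Q is then a monomial in u, q:
δQ/Q = √((δu/u)² + (1·δq/q)²) = √(0.00953 + 0.00741) = 0.130
Q = 37790, so δQ = 0.130 × 37790 = 4920.

4920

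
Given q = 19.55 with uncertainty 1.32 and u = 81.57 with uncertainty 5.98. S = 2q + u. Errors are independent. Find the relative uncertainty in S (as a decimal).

0.0542

S is a linear combination, so absolute uncertainties add in quadrature:
  (2·δq)² = 6.97;  (δu)² = 35.8
δS = √(42.7) = 6.54
S = 120.7, so δS/S = 6.54/120.7 = 0.0542.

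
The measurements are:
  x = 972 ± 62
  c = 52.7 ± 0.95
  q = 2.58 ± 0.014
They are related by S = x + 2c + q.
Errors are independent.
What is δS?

62.0

For a sum/difference, combine absolute errors in quadrature:
  (δx)² = 3840;  (2·δc)² = 3.61;  (δq)² = 0.000196
δS = √(3850) = 62.0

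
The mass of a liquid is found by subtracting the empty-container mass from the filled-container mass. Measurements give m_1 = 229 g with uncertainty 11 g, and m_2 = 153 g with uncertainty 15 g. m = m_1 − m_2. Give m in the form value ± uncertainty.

For a sum/difference, combine absolute errors in quadrature:
  (δm_1)² = 121;  (δm_2)² = 225
δm = √(346) = 18.6 g
m = 76.0 g.

76.0 ± 18.6 g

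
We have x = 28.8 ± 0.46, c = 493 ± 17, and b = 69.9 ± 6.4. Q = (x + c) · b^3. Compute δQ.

Let u = x + c = 522. δu = √(δx² + δc²) = √(0.212 + 289) = 17.0, so δu/u = 0.0326.
Q is then a monomial in u, b:
δQ/Q = √((δu/u)² + (3·δb/b)²) = √(0.00106 + 0.0754) = 0.277
Q = 1.78e+08, so δQ = 0.277 × 1.78e+08 = 4.93e+07.

4.93e+07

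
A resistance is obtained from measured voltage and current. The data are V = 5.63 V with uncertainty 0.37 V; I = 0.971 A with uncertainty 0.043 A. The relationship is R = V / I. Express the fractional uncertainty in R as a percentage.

Since R is a product/quotient, work with relative uncertainties:
  (1·δV/V)² = (1×0.0657)² = 0.00432;  (-1·δI/I)² = (-1×0.0443)² = 0.00196
δR/R = √(0.00628) = 0.0792

7.92%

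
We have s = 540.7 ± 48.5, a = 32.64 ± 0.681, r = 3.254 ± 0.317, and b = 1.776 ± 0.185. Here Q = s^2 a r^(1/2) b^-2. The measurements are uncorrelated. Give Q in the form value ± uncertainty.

(5.457 ± 1.53) × 10^6

Q is a product of powers, so relative uncertainties combine in quadrature:
  (2·δs/s)² = (2×0.0897)² = 0.0322;  (1·δa/a)² = (1×0.0209)² = 0.000435;  (½·δr/r)² = (0.5×0.0974)² = 0.00237;  (-2·δb/b)² = (-2×0.104)² = 0.0434
δQ/Q = √(0.0784) = 0.280
Q = 5.457e+06, so δQ = 0.280 × 5.457e+06 = 1.53e+06.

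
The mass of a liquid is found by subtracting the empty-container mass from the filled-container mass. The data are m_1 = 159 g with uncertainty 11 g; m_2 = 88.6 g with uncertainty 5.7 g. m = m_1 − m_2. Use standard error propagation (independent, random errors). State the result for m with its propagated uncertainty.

70.4 ± 12.4 g

m is a linear combination, so absolute uncertainties add in quadrature:
  (δm_1)² = 121;  (δm_2)² = 32.5
δm = √(153) = 12.4 g
m = 70.4 g.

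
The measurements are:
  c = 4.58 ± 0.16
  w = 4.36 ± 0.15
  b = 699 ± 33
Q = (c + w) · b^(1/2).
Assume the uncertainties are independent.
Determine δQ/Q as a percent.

3.40%

Let u = c + w = 8.94. δu = √(δc² + δw²) = √(0.0256 + 0.0225) = 0.219, so δu/u = 0.0245.
Q is then a monomial in u, b:
δQ/Q = √((δu/u)² + (½·δb/b)²) = √(0.000602 + 0.000557) = 0.0340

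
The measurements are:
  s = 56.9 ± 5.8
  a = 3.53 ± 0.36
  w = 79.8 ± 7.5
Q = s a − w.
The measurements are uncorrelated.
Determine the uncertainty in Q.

29.9

Let p = s·a = 201. δp/p = √((1·δs/s)² + (1·δa/a)²) = √(0.0104 + 0.0104) = 0.144, so δp = 29.0.
Q = p − w: δQ = √(δp² + δw²) = √(839 + 56.2) = 29.9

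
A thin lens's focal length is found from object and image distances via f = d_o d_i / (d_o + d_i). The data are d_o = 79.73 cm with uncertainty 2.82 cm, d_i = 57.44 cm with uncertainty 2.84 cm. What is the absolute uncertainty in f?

∂f/∂d_o = (d_i/(d_o+d_i))² = 0.175;  ∂f/∂d_i = (d_o/(d_o+d_i))² = 0.338
δf = √((∂f/∂d_o · δd_o)² + (∂f/∂d_i · δd_i)²) = √(0.245 + 0.921) = 1.08 cm

1.08 cm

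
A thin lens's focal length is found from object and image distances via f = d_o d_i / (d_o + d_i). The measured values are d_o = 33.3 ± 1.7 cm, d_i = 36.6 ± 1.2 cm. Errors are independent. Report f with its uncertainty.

∂f/∂d_o = (d_i/(d_o+d_i))² = 0.274;  ∂f/∂d_i = (d_o/(d_o+d_i))² = 0.227
δf = √((∂f/∂d_o · δd_o)² + (∂f/∂d_i · δd_i)²) = √(0.217 + 0.0742) = 0.540 cm
f = 17.4 cm.

17.4 ± 0.540 cm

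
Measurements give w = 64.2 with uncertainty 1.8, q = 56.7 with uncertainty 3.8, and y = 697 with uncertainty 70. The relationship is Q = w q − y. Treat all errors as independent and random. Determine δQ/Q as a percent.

Let p = w·q = 3640. δp/p = √((1·δw/w)² + (1·δq/q)²) = √(0.000786 + 0.00449) = 0.0726, so δp = 264.
Q = p − y: δQ = √(δp² + δy²) = √(69900 + 4900) = 274
Q = 2940, so δQ/Q = 274/2940 = 0.0929.

9.29%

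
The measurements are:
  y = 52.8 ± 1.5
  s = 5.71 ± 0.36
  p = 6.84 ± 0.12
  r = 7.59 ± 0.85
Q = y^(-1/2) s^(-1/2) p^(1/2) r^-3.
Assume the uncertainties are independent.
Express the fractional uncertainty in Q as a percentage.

33.8%

For a monomial Q ∝ y^(-1/2), s^(-1/2), p^(1/2), r^-3, fractional errors add in quadrature:
  (−½·δy/y)² = (-0.5×0.0284)² = 0.000202;  (−½·δs/s)² = (-0.5×0.0630)² = 0.000994;  (½·δp/p)² = (0.5×0.0175)² = 7.69e-05;  (-3·δr/r)² = (-3×0.112)² = 0.113
δQ/Q = √(0.114) = 0.338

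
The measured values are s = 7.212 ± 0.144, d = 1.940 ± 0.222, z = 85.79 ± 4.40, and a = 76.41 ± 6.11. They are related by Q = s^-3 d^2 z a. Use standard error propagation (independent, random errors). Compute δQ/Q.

Q is a product of powers, so relative uncertainties combine in quadrature:
  (-3·δs/s)² = (-3×0.0200)² = 0.00359;  (2·δd/d)² = (2×0.114)² = 0.0524;  (1·δz/z)² = (1×0.0513)² = 0.00263;  (1·δa/a)² = (1×0.0800)² = 0.00639
δQ/Q = √(0.0650) = 0.255

0.255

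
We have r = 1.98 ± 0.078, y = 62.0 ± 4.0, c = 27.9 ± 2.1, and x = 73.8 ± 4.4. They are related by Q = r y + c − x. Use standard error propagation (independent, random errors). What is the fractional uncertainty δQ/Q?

0.136

Let p = r·y = 123. δp/p = √((1·δr/r)² + (1·δy/y)²) = √(0.00155 + 0.00416) = 0.0756, so δp = 9.28.
Q = p + c − x: δQ = √(δp² + δc² + δx²) = √(86.1 + 4.41 + 19.4) = 10.5
Q = 76.9, so δQ/Q = 10.5/76.9 = 0.136.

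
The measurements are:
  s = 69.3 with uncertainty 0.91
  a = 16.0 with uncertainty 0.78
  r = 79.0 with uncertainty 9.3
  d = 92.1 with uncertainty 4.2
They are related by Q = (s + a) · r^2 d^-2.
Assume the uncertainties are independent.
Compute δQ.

Let u = s + a = 85.3. δu = √(δs² + δa²) = √(0.828 + 0.608) = 1.20, so δu/u = 0.0141.
Q is then a monomial in u, r, d:
δQ/Q = √((δu/u)² + (2·δr/r)² + (-2·δd/d)²) = √(0.000197 + 0.0554 + 0.00832) = 0.253
Q = 62.8, so δQ = 0.253 × 62.8 = 15.9.

15.9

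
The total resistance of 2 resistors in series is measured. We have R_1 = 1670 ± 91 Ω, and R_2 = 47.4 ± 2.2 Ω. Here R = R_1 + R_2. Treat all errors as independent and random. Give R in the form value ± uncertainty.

1720 ± 91.0 Ω

Sums and differences: (δR)² = Σ (cᵢ δxᵢ)².
  (δR_1)² = 8280;  (δR_2)² = 4.84
δR = √(8290) = 91.0 Ω
R = 1720 Ω.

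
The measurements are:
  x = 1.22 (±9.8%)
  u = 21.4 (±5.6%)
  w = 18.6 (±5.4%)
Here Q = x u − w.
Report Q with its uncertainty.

Let p = x·u = 26.1. δp/p = √((1·δx/x)² + (1·δu/u)²) = √(0.00960 + 0.00314) = 0.113, so δp = 2.95.
Q = p − w: δQ = √(δp² + δw²) = √(8.68 + 1.01) = 3.11
Q = 7.51.

7.51 ± 3.11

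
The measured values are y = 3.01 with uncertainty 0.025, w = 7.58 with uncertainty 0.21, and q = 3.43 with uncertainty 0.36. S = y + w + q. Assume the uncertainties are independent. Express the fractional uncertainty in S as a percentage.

2.98%

S is a linear combination, so absolute uncertainties add in quadrature:
  (δy)² = 0.000625;  (δw)² = 0.0441;  (δq)² = 0.130
δS = √(0.174) = 0.418
S = 14.0, so δS/S = 0.418/14.0 = 0.0298.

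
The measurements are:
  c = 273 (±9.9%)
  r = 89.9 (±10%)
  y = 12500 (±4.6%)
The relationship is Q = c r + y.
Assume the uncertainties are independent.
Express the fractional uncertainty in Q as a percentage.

Let p = c·r = 24500. δp/p = √((1·δc/c)² + (1·δr/r)²) = √(0.00980 + 0.0100) = 0.141, so δp = 3450.
Q = p + y: δQ = √(δp² + δy²) = √(1.19e+07 + 3.31e+05) = 3500
Q = 37000, so δQ/Q = 3500/37000 = 0.0945.

9.45%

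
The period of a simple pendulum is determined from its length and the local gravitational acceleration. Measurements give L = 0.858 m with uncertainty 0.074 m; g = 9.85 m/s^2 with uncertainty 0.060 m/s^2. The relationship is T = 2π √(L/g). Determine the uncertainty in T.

Each factor contributes (exponent × relative error)² to (δT/T)²:
  (½·δL/L)² = (0.5×0.0862)² = 0.00186;  (−½·δg/g)² = (-0.5×0.00609)² = 9.28e-06
δT/T = √(0.00187) = 0.0432
T = 1.85 s, so δT = 0.0432 × 1.85 = 0.0802 s.

0.0802 s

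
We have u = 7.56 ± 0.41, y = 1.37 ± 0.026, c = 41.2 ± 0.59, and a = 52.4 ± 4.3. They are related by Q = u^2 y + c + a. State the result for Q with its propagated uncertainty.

172 ± 9.65

Let p = u^2·y = 78.3. δp/p = √((2·δu/u)² + (1·δy/y)²) = √(0.0118 + 0.000360) = 0.110, so δp = 8.62.
Q = p + c + a: δQ = √(δp² + δc² + δa²) = √(74.3 + 0.348 + 18.5) = 9.65
Q = 172.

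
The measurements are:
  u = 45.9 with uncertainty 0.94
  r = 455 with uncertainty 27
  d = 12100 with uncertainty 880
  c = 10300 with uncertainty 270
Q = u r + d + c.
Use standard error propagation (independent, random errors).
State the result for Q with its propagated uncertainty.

Let p = u·r = 20900. δp/p = √((1·δu/u)² + (1·δr/r)²) = √(0.000419 + 0.00352) = 0.0628, so δp = 1310.
Q = p + d + c: δQ = √(δp² + δd² + δc²) = √(1.72e+06 + 7.74e+05 + 72900) = 1600
Q = 43300.

43300 ± 1600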